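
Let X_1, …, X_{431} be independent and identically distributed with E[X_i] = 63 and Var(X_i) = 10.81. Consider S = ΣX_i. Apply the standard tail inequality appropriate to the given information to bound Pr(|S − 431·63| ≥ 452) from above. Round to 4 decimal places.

0.0228

With mean and variance of each term known, Chebyshev's inequality bounds the deviation of the sum (or sample mean).
Var(S) = n·Var(X_i) = 431·10.81 = 4659.11.
Chebyshev: Pr(|S − 431·63| ≥ 452) ≤ Var(S)/452² = 4659.11/204304 = 0.0228.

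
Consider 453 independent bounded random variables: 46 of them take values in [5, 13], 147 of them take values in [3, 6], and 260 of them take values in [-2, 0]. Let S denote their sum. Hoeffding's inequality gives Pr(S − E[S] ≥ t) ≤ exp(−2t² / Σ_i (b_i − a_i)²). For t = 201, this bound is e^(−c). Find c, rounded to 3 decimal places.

15.226

Σ(b_i − a_i)² = 46·8² + 147·3² + 260·2² = 5307.
c = 2t² / 5307 = 2·201² / 5307 = 15.2256.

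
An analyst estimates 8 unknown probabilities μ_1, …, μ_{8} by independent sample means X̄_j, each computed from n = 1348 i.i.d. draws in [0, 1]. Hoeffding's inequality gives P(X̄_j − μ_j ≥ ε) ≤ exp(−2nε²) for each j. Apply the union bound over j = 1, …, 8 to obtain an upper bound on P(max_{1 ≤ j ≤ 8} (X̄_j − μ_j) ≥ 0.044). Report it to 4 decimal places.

Per-experiment Hoeffding bound: exp(−2·1348·0.044²) = exp(−5.21946) = 0.0054103.
Union bound over 8 events: 8·0.0054103 = 0.04328.

0.0433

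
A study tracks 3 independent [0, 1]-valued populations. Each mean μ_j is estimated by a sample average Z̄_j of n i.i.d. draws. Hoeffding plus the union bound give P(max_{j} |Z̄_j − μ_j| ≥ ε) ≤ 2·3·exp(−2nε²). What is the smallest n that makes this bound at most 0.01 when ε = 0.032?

3124

Need 2·3·exp(−2nε²) ≤ 0.01, i.e. exp(−2nε²) ≤ 0.01/6.
So 2nε² ≥ ln(6/0.01) = 6.396930.
Hence n ≥ 6.396930/(2·0.032²) = 3123.501.
The smallest integer n is 3124.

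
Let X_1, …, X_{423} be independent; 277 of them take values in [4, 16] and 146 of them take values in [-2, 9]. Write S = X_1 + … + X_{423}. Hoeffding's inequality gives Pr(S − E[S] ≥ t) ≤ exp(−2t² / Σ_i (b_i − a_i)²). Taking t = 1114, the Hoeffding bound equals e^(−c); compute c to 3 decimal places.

Σ(b_i − a_i)² = 277·12² + 146·11² = 57554.
c = 2t² / 57554 = 2·1114² / 57554 = 43.1246.

43.125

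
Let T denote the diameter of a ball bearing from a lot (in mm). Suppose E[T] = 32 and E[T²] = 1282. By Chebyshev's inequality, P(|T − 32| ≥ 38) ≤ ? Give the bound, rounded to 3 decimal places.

Var(T) = E[T²] − (E[T])² = 1282 − 1024 = 258.
Chebyshev's inequality: P(|T − μ| ≥ t) ≤ Var(T)/t² = 258/1444 = 0.1787.

0.179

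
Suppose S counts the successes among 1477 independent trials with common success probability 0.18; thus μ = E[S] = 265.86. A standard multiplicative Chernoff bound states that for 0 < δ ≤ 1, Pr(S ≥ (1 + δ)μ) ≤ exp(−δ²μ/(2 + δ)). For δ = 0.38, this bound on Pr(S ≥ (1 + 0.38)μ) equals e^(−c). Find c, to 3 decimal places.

c = δ²μ/(2 + δ) = 0.38²·265.86/(2 + 0.38) = 16.1303.

16.130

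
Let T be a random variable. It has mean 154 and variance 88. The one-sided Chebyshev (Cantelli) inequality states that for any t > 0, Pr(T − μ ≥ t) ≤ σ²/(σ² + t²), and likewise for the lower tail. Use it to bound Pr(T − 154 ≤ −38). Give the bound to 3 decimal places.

0.057

Here σ² = 88 and t = 38, so σ² + t² = 1532.
Cantelli's bound: 88/1532 = 0.0574.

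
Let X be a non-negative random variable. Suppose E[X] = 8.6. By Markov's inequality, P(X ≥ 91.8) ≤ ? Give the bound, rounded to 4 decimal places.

Markov's inequality: for a non-negative random variable, P(X ≥ a) ≤ E[X]/a.
Here E[X] = 8.6 and a = 91.8, so the bound is 8.6/91.8 = 0.0937.

0.0937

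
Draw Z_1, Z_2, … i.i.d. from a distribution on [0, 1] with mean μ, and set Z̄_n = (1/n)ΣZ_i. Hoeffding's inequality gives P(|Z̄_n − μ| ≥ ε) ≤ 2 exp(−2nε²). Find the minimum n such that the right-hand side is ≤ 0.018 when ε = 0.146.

111

Require 2·exp(−2nε²) ≤ 0.018, i.e. 2nε² ≥ ln(2/0.018) = 4.710531.
So n ≥ 4.710531 / (2·0.146²) = 110.493.
The smallest integer n is 111.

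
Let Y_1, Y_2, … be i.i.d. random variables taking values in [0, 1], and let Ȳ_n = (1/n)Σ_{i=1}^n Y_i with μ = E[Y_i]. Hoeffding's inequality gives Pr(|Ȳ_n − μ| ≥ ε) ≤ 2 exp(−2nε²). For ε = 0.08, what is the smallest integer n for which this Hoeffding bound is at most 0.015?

Require 2·exp(−2nε²) ≤ 0.015, i.e. 2nε² ≥ ln(2/0.015) = 4.892852.
So n ≥ 4.892852 / (2·0.08²) = 382.254.
The smallest integer n is 383.

383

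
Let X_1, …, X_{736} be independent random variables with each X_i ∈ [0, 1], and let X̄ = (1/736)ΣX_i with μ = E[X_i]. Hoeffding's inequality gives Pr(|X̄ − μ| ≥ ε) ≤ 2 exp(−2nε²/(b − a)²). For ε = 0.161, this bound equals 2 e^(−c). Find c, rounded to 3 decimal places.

c = 2nε²/(b − a)² = 2·736·0.161² / 1² = 38.1557.

38.156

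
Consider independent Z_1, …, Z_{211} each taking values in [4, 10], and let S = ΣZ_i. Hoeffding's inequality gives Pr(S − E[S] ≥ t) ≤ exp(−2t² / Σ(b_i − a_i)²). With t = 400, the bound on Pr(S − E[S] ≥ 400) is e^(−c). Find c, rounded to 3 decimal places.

Σ(b_i − a_i)² = 211·(6)² = 7596.
c = 2t²/7596 = 2·400²/7596 = 42.1274.

42.127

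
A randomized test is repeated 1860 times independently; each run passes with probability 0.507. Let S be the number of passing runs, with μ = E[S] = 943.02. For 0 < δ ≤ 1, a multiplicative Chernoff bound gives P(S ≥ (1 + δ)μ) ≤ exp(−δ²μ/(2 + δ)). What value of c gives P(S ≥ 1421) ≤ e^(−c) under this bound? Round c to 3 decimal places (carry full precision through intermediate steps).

96.643

Write 1421 = (1 + δ)μ, so δ = 1421/943.02 − 1 = 0.5068609…
Then the exponent is δ²μ/(2 + δ) = (1421 − μ)² / (μ·(2 + δ)) = 96.642533.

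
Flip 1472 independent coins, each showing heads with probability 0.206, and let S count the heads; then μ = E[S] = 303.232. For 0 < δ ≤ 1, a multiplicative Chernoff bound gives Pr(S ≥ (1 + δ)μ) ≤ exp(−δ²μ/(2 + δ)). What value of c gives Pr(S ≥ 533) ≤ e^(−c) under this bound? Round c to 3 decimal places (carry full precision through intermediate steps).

Write 533 = (1 + δ)μ, so δ = 533/303.232 − 1 = 0.7577301…
Then the exponent is δ²μ/(2 + δ) = (533 − μ)² / (μ·(2 + δ)) = 63.132401.

63.132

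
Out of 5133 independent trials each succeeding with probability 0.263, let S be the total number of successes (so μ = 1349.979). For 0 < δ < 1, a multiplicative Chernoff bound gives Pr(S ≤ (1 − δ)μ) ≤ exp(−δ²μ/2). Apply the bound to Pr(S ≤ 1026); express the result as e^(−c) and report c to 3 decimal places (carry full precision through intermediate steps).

Write 1026 = (1 − δ)μ, so δ = 1 − 1026/1349.979 = 0.2399882…
Then the exponent is δ²μ/2 = (μ − 1026)²/(2μ) = 38.875565.

38.876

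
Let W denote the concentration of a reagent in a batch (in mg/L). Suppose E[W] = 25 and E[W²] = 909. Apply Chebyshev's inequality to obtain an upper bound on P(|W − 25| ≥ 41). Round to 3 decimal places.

Var(W) = E[W²] − (E[W])² = 909 − 625 = 284.
Chebyshev's inequality: P(|W − μ| ≥ t) ≤ Var(W)/t² = 284/1681 = 0.1689.

0.169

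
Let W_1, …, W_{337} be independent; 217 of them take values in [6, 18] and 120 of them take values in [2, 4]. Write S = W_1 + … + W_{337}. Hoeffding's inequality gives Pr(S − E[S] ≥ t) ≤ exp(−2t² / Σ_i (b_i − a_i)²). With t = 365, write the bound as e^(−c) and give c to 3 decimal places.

8.398

Σ(b_i − a_i)² = 217·12² + 120·2² = 31728.
c = 2t² / 31728 = 2·365² / 31728 = 8.3979.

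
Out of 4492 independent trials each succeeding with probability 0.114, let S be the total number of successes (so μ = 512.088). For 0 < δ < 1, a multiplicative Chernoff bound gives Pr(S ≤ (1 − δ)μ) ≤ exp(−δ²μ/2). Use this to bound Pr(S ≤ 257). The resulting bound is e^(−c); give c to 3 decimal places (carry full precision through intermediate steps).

Write 257 = (1 − δ)μ, so δ = 1 − 257/512.088 = 0.4981331…
Then the exponent is δ²μ/2 = (μ − 257)²/(2μ) = 63.533892.

63.534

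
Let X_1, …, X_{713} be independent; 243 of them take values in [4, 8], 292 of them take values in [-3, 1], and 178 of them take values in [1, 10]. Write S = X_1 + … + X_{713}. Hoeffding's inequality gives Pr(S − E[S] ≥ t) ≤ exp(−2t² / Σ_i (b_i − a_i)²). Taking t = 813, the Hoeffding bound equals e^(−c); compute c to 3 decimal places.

Σ(b_i − a_i)² = 243·4² + 292·4² + 178·9² = 22978.
c = 2t² / 22978 = 2·813² / 22978 = 57.5306.

57.531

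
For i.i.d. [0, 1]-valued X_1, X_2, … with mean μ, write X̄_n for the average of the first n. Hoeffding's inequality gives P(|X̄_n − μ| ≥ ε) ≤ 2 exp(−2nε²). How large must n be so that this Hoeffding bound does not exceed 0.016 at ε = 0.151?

106

Require 2·exp(−2nε²) ≤ 0.016, i.e. 2nε² ≥ ln(2/0.016) = 4.828314.
So n ≥ 4.828314 / (2·0.151²) = 105.879.
The smallest integer n is 106.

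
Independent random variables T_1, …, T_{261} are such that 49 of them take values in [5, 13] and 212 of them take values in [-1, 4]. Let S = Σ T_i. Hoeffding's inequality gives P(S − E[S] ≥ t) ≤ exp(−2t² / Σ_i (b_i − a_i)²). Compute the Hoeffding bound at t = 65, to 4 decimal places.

Σ(b_i − a_i)² = 49·8² + 212·5² = 8436.
Exponent = 2·65² / 8436 = 1.00166.
Bound = exp(−1.00166) = 0.36727.

0.3673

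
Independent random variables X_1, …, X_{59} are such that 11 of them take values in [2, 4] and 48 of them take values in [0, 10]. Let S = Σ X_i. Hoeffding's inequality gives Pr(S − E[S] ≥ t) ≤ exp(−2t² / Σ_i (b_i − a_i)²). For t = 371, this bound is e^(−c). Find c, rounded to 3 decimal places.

56.829

Σ(b_i − a_i)² = 11·2² + 48·10² = 4844.
c = 2t² / 4844 = 2·371² / 4844 = 56.8295.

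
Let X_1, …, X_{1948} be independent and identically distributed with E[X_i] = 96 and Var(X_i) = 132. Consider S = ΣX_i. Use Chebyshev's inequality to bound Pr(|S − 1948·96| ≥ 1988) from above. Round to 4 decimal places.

Var(S) = n·Var(X_i) = 1948·132 = 257136.
Chebyshev: Pr(|S − 1948·96| ≥ 1988) ≤ Var(S)/1988² = 257136/3952144 = 0.0651.

0.0651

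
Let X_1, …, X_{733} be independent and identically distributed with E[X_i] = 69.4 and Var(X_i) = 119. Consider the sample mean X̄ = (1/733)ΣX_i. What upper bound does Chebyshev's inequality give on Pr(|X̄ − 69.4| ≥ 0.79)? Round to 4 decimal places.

Var(X̄) = Var(X_i)/n = 119/733 = 0.16235.
Chebyshev: Pr(|X̄ − 69.4| ≥ 0.79) ≤ Var(X̄)/(0.79)² = 119/(733·0.79²) = 0.2601.

0.2601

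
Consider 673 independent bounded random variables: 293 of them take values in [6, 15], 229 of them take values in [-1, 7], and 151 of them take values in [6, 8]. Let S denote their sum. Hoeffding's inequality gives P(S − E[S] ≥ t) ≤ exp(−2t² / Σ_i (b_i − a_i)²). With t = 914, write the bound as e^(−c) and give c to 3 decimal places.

42.849

Σ(b_i − a_i)² = 293·9² + 229·8² + 151·2² = 38993.
c = 2t² / 38993 = 2·914² / 38993 = 42.8485.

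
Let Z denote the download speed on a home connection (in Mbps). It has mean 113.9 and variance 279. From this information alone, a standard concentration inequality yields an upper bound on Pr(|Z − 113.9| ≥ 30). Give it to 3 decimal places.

Mean and variance are known, so Chebyshev's inequality applies.
Chebyshev: Pr(|Z − μ| ≥ t) ≤ Var(Z)/t².
Bound = 279 / 900 = 0.3100.

0.310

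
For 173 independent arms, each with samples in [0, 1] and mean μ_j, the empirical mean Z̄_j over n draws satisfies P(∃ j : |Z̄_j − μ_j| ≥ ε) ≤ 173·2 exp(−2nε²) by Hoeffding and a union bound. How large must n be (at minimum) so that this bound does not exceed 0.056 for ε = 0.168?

Need 2·173·exp(−2nε²) ≤ 0.056, i.e. exp(−2nε²) ≤ 0.056/346.
So 2nε² ≥ ln(346/0.056) = 8.728842.
Hence n ≥ 8.728842/(2·0.168²) = 154.635.
The smallest integer n is 155.

155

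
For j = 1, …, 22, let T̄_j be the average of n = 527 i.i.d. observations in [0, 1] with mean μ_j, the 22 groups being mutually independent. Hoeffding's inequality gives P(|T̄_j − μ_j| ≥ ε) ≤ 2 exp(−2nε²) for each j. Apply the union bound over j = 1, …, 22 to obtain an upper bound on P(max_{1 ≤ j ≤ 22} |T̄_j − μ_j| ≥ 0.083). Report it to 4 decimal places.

0.0309

Per-experiment Hoeffding bound: 2·exp(−2·527·0.083²) = 2·exp(−7.26101) = 0.0014048.
Union bound over 22 events: 22·0.0014048 = 0.03091.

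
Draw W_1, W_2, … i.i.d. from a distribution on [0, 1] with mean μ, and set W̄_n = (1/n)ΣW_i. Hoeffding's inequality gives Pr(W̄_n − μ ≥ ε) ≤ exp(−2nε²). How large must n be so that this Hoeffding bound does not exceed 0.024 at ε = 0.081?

285

Require exp(−2nε²) ≤ 0.024, i.e. 2nε² ≥ ln(1/0.024) = 3.729701.
So n ≥ 3.729701 / (2·0.081²) = 284.233.
The smallest integer n is 285.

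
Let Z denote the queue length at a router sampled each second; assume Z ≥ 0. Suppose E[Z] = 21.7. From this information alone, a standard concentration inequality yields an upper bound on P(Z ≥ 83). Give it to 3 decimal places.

Only the mean of a non-negative variable is known, so Markov's inequality is the applicable tail bound.
Markov's inequality: for a non-negative random variable, P(Z ≥ a) ≤ E[Z]/a.
Here E[Z] = 21.7 and a = 83, so the bound is 21.7/83 = 0.2614.

0.261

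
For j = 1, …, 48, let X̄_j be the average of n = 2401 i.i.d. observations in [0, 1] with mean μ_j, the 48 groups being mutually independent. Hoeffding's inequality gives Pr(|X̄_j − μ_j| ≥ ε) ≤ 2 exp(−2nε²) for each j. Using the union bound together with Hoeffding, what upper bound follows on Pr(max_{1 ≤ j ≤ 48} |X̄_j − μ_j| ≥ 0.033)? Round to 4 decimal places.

0.5143

Per-experiment Hoeffding bound: 2·exp(−2·2401·0.033²) = 2·exp(−5.22938) = 0.010714.
Union bound over 48 events: 48·0.010714 = 0.51426.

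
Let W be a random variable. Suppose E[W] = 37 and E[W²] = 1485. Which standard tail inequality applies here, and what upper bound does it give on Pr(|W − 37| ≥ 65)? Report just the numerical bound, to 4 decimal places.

The first two moments determine the variance, so Chebyshev's inequality is the sharpest standard bound available.
Var(W) = E[W²] − (E[W])² = 1485 − 1369 = 116.
Chebyshev's inequality: Pr(|W − μ| ≥ t) ≤ Var(W)/t² = 116/4225 = 0.0275.

0.0275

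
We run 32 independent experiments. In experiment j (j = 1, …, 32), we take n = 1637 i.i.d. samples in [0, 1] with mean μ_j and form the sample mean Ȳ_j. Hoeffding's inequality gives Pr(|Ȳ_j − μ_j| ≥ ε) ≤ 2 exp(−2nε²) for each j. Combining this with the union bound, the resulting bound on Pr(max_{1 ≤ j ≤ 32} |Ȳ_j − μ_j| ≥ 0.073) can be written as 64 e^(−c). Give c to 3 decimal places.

17.447

Union bound over the 32 events: Pr(max_{1 ≤ j ≤ 32} |Ȳ_j − μ_j| ≥ 0.073) ≤ 32·2·exp(−2nε²) = 64 exp(−2·1637·0.073²).
So c = 2·1637·0.073² = 17.4471.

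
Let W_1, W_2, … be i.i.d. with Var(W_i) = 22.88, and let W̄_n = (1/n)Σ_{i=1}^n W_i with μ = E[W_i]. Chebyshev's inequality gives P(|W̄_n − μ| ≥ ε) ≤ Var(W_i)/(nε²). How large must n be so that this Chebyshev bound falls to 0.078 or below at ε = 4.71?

14

Require 22.88/(n·4.71²) ≤ 0.078, i.e. n ≥ 22.88/(0.078·4.71²) = 13.223.
The smallest integer n is 14.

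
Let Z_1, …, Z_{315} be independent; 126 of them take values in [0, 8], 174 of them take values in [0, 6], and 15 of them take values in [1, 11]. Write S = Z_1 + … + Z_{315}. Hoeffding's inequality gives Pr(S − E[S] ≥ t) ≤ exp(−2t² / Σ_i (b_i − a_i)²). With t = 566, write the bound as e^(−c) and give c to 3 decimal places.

Σ(b_i − a_i)² = 126·8² + 174·6² + 15·10² = 15828.
c = 2t² / 15828 = 2·566² / 15828 = 40.4797.

40.480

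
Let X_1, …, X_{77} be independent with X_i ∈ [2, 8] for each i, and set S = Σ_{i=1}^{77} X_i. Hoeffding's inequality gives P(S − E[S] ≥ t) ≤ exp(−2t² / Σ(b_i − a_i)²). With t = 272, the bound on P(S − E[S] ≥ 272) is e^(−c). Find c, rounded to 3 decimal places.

Σ(b_i − a_i)² = 77·(6)² = 2772.
c = 2t²/2772 = 2·272²/2772 = 53.3795.

53.380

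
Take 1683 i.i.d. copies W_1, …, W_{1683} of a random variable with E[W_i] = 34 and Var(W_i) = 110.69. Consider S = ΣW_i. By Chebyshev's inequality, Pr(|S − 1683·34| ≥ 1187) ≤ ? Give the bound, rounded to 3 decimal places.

Var(S) = n·Var(W_i) = 1683·110.69 = 186291.27.
Chebyshev: Pr(|S − 1683·34| ≥ 1187) ≤ Var(S)/1187² = 186291.27/1408969 = 0.1322.

0.132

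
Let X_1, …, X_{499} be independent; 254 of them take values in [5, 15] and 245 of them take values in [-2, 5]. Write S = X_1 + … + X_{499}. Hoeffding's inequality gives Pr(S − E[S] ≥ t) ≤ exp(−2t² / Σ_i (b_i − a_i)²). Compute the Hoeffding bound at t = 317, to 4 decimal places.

Σ(b_i − a_i)² = 254·10² + 245·7² = 37405.
Exponent = 2·317² / 37405 = 5.37302.
Bound = exp(−5.37302) = 0.00464.

0.0046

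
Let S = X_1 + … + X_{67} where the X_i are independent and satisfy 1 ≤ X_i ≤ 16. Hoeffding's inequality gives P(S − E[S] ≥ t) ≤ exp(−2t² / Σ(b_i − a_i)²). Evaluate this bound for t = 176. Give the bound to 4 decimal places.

0.0164

Σ(b_i − a_i)² = 67·(15)² = 15075.
Exponent = 2·176²/15075 = 4.1096.
Bound = exp(−4.1096) = 0.01641.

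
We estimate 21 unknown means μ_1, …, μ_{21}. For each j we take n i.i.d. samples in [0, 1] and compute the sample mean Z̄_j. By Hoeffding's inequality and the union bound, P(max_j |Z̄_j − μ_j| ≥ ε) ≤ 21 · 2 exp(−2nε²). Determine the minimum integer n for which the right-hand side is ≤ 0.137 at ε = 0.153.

123

Need 2·21·exp(−2nε²) ≤ 0.137, i.e. exp(−2nε²) ≤ 0.137/42.
So 2nε² ≥ ln(42/0.137) = 5.725444.
Hence n ≥ 5.725444/(2·0.153²) = 122.292.
The smallest integer n is 123.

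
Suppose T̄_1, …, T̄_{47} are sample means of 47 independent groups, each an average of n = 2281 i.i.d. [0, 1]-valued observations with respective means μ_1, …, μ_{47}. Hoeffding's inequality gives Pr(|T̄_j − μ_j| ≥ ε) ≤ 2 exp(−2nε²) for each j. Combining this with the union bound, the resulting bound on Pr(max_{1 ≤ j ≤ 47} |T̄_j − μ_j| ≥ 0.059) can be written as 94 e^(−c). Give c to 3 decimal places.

Union bound over the 47 events: Pr(max_{1 ≤ j ≤ 47} |T̄_j − μ_j| ≥ 0.059) ≤ 47·2·exp(−2nε²) = 94 exp(−2·2281·0.059²).
So c = 2·2281·0.059² = 15.8803.

15.880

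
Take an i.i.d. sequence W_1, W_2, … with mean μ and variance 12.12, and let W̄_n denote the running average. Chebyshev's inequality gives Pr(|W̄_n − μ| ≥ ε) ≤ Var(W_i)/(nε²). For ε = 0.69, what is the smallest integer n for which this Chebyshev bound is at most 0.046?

Require 12.12/(n·0.69²) ≤ 0.046, i.e. n ≥ 12.12/(0.046·0.69²) = 553.409.
The smallest integer n is 554.

554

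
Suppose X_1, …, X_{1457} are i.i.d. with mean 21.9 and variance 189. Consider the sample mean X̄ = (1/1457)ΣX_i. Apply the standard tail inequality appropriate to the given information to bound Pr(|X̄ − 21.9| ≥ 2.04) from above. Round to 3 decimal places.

0.031

With mean and variance of each term known, Chebyshev's inequality bounds the deviation of the sum (or sample mean).
Var(X̄) = Var(X_i)/n = 189/1457 = 0.12972.
Chebyshev: Pr(|X̄ − 21.9| ≥ 2.04) ≤ Var(X̄)/(2.04)² = 189/(1457·2.04²) = 0.0312.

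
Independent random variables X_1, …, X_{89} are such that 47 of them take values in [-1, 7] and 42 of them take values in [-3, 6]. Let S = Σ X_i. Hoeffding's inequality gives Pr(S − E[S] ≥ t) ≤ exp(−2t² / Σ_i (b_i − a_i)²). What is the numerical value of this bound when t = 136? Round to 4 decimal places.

Σ(b_i − a_i)² = 47·8² + 42·9² = 6410.
Exponent = 2·136² / 6410 = 5.77098.
Bound = exp(−5.77098) = 0.00312.

0.0031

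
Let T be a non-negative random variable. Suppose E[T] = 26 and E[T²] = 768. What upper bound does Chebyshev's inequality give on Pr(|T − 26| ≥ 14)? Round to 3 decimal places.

0.469

Var(T) = E[T²] − (E[T])² = 768 − 676 = 92.
Chebyshev's inequality: Pr(|T − μ| ≥ t) ≤ Var(T)/t² = 92/196 = 0.4694.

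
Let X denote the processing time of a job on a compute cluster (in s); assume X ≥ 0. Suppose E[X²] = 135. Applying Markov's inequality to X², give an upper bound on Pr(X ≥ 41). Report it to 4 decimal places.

0.0803

Since X ≥ 0, the event {X ≥ 41} is the same as {X² ≥ 1681}.
Markov's inequality applied to X² gives Pr(X² ≥ 1681) ≤ E[X²]/1681 = 135/1681 = 0.0803.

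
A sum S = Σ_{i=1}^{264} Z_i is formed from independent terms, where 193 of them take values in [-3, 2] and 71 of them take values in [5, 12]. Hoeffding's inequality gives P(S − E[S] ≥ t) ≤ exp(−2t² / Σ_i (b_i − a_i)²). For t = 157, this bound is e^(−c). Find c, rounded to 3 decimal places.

5.937

Σ(b_i − a_i)² = 193·5² + 71·7² = 8304.
c = 2t² / 8304 = 2·157² / 8304 = 5.9367.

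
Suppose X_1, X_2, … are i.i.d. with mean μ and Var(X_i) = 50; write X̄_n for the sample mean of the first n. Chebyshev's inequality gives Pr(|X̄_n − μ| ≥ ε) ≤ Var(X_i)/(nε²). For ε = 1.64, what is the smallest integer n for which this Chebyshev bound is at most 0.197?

95

Require 50/(n·1.64²) ≤ 0.197, i.e. n ≥ 50/(0.197·1.64²) = 94.366.
The smallest integer n is 95.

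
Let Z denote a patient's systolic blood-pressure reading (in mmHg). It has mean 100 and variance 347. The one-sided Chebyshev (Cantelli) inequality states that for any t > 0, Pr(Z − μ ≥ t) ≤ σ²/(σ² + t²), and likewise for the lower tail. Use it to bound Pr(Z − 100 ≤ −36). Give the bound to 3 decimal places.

0.211

Here σ² = 347 and t = 36, so σ² + t² = 1643.
Cantelli's bound: 347/1643 = 0.2112.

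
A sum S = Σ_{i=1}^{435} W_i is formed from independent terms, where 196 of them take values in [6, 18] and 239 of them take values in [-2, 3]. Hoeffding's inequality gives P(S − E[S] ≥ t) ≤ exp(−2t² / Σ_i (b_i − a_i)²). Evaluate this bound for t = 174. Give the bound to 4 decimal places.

0.1702

Σ(b_i − a_i)² = 196·12² + 239·5² = 34199.
Exponent = 2·174² / 34199 = 1.77058.
Bound = exp(−1.77058) = 0.17023.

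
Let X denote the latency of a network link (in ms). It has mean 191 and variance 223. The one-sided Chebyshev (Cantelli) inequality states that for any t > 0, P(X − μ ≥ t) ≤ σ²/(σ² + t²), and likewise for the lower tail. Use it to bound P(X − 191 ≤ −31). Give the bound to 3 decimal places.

0.188

Here σ² = 223 and t = 31, so σ² + t² = 1184.
Cantelli's bound: 223/1184 = 0.1883.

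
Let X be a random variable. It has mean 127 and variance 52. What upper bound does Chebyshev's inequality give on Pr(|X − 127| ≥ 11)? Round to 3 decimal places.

Chebyshev: Pr(|X − μ| ≥ t) ≤ Var(X)/t².
Bound = 52 / 121 = 0.4298.

0.430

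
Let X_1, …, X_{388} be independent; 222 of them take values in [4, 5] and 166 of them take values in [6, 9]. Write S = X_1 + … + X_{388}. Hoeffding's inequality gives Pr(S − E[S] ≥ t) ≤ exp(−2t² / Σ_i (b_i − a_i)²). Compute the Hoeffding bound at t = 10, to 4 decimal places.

0.8900

Σ(b_i − a_i)² = 222·1² + 166·3² = 1716.
Exponent = 2·10² / 1716 = 0.11655.
Bound = exp(−0.11655) = 0.88999.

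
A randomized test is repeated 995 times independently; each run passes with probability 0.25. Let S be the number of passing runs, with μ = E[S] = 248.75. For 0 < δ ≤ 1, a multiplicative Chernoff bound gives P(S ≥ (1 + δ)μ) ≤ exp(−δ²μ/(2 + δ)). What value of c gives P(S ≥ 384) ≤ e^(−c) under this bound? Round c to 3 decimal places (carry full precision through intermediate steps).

Write 384 = (1 + δ)μ, so δ = 384/248.75 − 1 = 0.5437186…
Then the exponent is δ²μ/(2 + δ) = (384 − μ)² / (μ·(2 + δ)) = 28.909621.

28.910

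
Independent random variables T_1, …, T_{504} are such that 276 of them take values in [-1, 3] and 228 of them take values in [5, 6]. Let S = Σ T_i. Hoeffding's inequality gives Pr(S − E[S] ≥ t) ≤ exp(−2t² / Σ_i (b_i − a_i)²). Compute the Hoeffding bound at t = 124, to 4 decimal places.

0.0013

Σ(b_i − a_i)² = 276·4² + 228·1² = 4644.
Exponent = 2·124² / 4644 = 6.62188.
Bound = exp(−6.62188) = 0.00133.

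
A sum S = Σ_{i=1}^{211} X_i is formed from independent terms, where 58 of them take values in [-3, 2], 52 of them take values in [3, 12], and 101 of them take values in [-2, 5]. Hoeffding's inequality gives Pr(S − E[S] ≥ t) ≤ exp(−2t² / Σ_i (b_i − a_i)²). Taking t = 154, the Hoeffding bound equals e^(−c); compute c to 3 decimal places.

Σ(b_i − a_i)² = 58·5² + 52·9² + 101·7² = 10611.
c = 2t² / 10611 = 2·154² / 10611 = 4.4701.

4.470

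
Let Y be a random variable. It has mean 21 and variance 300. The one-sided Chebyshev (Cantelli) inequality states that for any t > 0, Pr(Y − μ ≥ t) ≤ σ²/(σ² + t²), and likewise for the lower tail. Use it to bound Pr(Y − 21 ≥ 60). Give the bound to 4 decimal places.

0.0769

Here σ² = 300 and t = 60, so σ² + t² = 3900.
Cantelli's bound: 300/3900 = 0.0769.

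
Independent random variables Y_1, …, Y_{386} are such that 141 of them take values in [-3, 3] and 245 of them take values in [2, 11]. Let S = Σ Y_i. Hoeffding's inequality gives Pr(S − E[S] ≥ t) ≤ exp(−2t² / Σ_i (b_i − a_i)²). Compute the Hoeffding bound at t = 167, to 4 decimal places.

0.1067

Σ(b_i − a_i)² = 141·6² + 245·9² = 24921.
Exponent = 2·167² / 24921 = 2.23819.
Bound = exp(−2.23819) = 0.10665.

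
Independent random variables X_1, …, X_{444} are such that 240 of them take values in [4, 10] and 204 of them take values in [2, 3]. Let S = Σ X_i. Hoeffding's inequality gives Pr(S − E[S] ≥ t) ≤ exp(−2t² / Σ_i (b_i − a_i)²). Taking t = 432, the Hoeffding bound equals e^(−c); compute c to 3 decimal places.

42.204

Σ(b_i − a_i)² = 240·6² + 204·1² = 8844.
c = 2t² / 8844 = 2·432² / 8844 = 42.2035.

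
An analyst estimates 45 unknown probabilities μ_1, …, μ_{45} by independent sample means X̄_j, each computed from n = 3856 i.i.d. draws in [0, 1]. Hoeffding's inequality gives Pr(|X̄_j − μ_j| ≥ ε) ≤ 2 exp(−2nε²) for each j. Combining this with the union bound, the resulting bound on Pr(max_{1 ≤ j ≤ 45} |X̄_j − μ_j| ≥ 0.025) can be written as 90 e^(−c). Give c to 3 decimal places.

4.820

Union bound over the 45 events: Pr(max_{1 ≤ j ≤ 45} |X̄_j − μ_j| ≥ 0.025) ≤ 45·2·exp(−2nε²) = 90 exp(−2·3856·0.025²).
So c = 2·3856·0.025² = 4.8200.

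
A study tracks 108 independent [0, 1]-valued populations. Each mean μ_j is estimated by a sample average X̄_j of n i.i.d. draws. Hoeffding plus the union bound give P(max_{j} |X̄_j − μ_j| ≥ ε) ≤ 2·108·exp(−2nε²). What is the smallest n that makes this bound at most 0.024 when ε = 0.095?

505

Need 2·108·exp(−2nε²) ≤ 0.024, i.e. exp(−2nε²) ≤ 0.024/216.
So 2nε² ≥ ln(216/0.024) = 9.104980.
Hence n ≥ 9.104980/(2·0.095²) = 504.431.
The smallest integer n is 505.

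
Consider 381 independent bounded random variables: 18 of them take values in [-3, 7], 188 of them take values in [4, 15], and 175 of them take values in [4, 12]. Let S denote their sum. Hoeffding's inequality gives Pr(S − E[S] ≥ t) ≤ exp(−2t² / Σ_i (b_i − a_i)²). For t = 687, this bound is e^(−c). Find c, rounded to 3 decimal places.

Σ(b_i − a_i)² = 18·10² + 188·11² + 175·8² = 35748.
c = 2t² / 35748 = 2·687² / 35748 = 26.4053.

26.405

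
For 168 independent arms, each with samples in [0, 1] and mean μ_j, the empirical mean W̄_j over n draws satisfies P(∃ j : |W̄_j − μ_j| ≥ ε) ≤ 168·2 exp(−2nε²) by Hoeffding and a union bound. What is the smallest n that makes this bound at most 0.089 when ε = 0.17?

143

Need 2·168·exp(−2nε²) ≤ 0.089, i.e. exp(−2nε²) ≤ 0.089/336.
So 2nε² ≥ ln(336/0.089) = 8.236230.
Hence n ≥ 8.236230/(2·0.17²) = 142.495.
The smallest integer n is 143.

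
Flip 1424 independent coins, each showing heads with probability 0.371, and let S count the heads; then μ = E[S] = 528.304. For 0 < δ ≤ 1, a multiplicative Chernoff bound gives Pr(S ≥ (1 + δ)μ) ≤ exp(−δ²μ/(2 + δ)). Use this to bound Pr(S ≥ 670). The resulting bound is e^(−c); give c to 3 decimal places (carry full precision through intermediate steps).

16.755

Write 670 = (1 + δ)μ, so δ = 670/528.304 − 1 = 0.2682092…
Then the exponent is δ²μ/(2 + δ) = (670 − μ)² / (μ·(2 + δ)) = 16.755144.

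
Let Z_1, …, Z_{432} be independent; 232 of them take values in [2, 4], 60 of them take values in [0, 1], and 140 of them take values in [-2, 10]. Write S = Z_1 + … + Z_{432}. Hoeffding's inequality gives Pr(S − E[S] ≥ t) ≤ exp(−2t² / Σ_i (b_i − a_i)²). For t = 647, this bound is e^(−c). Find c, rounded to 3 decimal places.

39.589

Σ(b_i − a_i)² = 232·2² + 60·1² + 140·12² = 21148.
c = 2t² / 21148 = 2·647² / 21148 = 39.5885.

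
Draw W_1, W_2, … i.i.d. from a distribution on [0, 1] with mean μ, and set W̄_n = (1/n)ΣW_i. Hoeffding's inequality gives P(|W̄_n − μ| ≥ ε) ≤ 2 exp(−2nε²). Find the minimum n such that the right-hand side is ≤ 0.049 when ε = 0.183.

56

Require 2·exp(−2nε²) ≤ 0.049, i.e. 2nε² ≥ ln(2/0.049) = 3.709082.
So n ≥ 3.709082 / (2·0.183²) = 55.378.
The smallest integer n is 56.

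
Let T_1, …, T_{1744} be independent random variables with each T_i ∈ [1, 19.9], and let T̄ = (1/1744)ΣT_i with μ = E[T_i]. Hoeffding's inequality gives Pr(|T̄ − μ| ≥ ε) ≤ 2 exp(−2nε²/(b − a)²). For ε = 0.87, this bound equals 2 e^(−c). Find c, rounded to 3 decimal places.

7.391

c = 2nε²/(b − a)² = 2·1744·0.87² / 18.9² = 7.3908.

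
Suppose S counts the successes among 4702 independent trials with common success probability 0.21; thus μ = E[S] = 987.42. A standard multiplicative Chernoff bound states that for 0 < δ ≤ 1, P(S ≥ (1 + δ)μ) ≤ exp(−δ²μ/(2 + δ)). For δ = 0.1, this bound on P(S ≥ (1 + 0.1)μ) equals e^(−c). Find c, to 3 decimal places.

c = δ²μ/(2 + δ) = 0.1²·987.42/(2 + 0.1) = 4.7020.

4.702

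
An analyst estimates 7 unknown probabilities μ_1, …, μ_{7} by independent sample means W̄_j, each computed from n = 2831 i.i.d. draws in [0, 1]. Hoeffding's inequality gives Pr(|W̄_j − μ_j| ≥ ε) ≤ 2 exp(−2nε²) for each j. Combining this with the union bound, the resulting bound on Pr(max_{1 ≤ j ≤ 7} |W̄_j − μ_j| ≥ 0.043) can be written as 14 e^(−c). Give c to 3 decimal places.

10.469

Union bound over the 7 events: Pr(max_{1 ≤ j ≤ 7} |W̄_j − μ_j| ≥ 0.043) ≤ 7·2·exp(−2nε²) = 14 exp(−2·2831·0.043²).
So c = 2·2831·0.043² = 10.4690.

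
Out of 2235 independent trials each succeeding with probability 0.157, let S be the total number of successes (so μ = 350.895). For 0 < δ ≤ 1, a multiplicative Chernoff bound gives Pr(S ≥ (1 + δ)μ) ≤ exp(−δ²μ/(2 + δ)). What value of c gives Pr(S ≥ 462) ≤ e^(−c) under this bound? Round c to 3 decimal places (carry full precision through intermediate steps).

Write 462 = (1 + δ)μ, so δ = 462/350.895 − 1 = 0.3166332…
Then the exponent is δ²μ/(2 + δ) = (462 − μ)² / (μ·(2 + δ)) = 15.185628.

15.186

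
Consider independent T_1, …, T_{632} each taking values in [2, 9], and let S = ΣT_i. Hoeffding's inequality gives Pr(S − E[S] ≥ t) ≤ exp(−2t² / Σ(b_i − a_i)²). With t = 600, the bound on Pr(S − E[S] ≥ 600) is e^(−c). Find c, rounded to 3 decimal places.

Σ(b_i − a_i)² = 632·(7)² = 30968.
c = 2t²/30968 = 2·600²/30968 = 23.2498.

23.250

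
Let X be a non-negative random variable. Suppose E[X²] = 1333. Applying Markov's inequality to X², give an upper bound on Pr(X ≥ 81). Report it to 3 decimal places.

Since X ≥ 0, the event {X ≥ 81} is the same as {X² ≥ 6561}.
Markov's inequality applied to X² gives Pr(X² ≥ 6561) ≤ E[X²]/6561 = 1333/6561 = 0.2032.

0.203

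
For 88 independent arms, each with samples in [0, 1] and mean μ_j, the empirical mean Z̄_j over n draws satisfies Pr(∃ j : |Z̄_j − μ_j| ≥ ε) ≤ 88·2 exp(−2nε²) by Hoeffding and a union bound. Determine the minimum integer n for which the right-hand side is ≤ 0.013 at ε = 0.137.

Need 2·88·exp(−2nε²) ≤ 0.013, i.e. exp(−2nε²) ≤ 0.013/176.
So 2nε² ≥ ln(176/0.013) = 9.513290.
Hence n ≥ 9.513290/(2·0.137²) = 253.431.
The smallest integer n is 254.

254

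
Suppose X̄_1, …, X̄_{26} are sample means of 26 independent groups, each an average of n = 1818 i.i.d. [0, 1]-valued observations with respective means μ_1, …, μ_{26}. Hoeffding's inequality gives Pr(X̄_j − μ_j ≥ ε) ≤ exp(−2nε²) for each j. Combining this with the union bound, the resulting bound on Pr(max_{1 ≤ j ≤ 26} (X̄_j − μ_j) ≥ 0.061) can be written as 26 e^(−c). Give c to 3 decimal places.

Union bound over the 26 events: Pr(max_{1 ≤ j ≤ 26} (X̄_j − μ_j) ≥ 0.061) ≤ 26·exp(−2nε²) = 26 exp(−2·1818·0.061²).
So c = 2·1818·0.061² = 13.5296.

13.530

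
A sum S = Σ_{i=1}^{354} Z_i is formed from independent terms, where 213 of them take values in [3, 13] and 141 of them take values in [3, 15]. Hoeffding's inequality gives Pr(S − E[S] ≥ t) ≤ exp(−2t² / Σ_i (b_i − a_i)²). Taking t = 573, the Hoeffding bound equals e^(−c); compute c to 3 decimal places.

Σ(b_i − a_i)² = 213·10² + 141·12² = 41604.
c = 2t² / 41604 = 2·573² / 41604 = 15.7835.

15.784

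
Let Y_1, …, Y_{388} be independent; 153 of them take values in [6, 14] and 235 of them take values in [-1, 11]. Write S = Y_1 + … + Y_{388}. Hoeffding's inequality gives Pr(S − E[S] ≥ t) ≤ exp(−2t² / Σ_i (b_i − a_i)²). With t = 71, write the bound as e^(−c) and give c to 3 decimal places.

Σ(b_i − a_i)² = 153·8² + 235·12² = 43632.
c = 2t² / 43632 = 2·71² / 43632 = 0.2311.

0.231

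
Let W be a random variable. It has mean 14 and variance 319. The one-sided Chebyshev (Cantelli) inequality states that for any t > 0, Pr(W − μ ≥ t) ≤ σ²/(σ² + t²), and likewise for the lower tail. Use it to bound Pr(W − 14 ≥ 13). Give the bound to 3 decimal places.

Here σ² = 319 and t = 13, so σ² + t² = 488.
Cantelli's bound: 319/488 = 0.6537.

0.654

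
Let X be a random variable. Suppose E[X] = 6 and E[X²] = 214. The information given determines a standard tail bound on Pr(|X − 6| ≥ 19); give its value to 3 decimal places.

0.493

The first two moments determine the variance, so Chebyshev's inequality is the sharpest standard bound available.
Var(X) = E[X²] − (E[X])² = 214 − 36 = 178.
Chebyshev's inequality: Pr(|X − μ| ≥ t) ≤ Var(X)/t² = 178/361 = 0.4931.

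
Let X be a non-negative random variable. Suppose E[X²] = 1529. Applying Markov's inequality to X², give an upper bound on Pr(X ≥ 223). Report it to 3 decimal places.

Since X ≥ 0, the event {X ≥ 223} is the same as {X² ≥ 49729}.
Markov's inequality applied to X² gives Pr(X² ≥ 49729) ≤ E[X²]/49729 = 1529/49729 = 0.0307.

0.031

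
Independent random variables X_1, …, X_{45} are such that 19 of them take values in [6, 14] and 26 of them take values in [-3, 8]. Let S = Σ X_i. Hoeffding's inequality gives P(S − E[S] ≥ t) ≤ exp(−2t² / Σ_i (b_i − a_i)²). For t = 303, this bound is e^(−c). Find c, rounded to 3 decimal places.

42.095

Σ(b_i − a_i)² = 19·8² + 26·11² = 4362.
c = 2t² / 4362 = 2·303² / 4362 = 42.0949.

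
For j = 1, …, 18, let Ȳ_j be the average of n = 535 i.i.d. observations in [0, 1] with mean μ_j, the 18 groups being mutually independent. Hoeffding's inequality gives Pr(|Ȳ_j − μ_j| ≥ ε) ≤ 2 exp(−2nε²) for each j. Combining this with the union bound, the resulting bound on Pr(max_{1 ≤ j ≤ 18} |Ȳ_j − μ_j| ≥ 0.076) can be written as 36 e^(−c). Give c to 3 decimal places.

6.180

Union bound over the 18 events: Pr(max_{1 ≤ j ≤ 18} |Ȳ_j − μ_j| ≥ 0.076) ≤ 18·2·exp(−2nε²) = 36 exp(−2·535·0.076²).
So c = 2·535·0.076² = 6.1803.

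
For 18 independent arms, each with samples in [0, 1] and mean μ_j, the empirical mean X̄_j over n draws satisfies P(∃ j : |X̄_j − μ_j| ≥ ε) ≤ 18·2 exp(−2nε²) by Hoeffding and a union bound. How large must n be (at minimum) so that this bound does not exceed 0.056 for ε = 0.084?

Need 2·18·exp(−2nε²) ≤ 0.056, i.e. exp(−2nε²) ≤ 0.056/36.
So 2nε² ≥ ln(36/0.056) = 6.465923.
Hence n ≥ 6.465923/(2·0.084²) = 458.186.
The smallest integer n is 459.

459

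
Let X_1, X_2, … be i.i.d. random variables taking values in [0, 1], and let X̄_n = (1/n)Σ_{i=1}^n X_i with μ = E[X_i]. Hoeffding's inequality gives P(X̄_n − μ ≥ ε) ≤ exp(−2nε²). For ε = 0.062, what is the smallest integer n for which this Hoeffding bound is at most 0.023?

Require exp(−2nε²) ≤ 0.023, i.e. 2nε² ≥ ln(1/0.023) = 3.772261.
So n ≥ 3.772261 / (2·0.062²) = 490.669.
The smallest integer n is 491.

491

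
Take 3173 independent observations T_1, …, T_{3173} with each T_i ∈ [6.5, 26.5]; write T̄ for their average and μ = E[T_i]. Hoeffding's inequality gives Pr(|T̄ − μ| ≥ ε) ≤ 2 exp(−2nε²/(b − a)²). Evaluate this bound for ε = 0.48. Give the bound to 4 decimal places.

0.0517

Exponent: 2nε²/(b − a)² = 2·3173·0.48² / 20² = 3.65530.
Bound = 2·exp(−3.65530) = 0.05171.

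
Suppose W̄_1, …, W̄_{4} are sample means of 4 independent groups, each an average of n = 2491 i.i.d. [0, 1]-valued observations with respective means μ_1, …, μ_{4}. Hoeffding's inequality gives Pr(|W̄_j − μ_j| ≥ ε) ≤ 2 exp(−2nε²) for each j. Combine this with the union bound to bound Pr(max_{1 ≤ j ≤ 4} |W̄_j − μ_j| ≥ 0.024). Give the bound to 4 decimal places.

0.4538

Per-experiment Hoeffding bound: 2·exp(−2·2491·0.024²) = 2·exp(−2.86963) = 0.11344.
Union bound over 4 events: 4·0.11344 = 0.45376.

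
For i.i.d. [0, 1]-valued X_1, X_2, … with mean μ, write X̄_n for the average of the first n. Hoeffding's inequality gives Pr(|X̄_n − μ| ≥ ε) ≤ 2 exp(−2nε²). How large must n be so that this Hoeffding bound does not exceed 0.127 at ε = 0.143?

68

Require 2·exp(−2nε²) ≤ 0.127, i.e. 2nε² ≥ ln(2/0.127) = 2.756715.
So n ≥ 2.756715 / (2·0.143²) = 67.405.
The smallest integer n is 68.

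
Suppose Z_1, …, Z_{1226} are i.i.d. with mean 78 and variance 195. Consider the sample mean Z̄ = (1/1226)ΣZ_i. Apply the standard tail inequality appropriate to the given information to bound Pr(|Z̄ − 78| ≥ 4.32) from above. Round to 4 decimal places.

With mean and variance of each term known, Chebyshev's inequality bounds the deviation of the sum (or sample mean).
Var(Z̄) = Var(Z_i)/n = 195/1226 = 0.15905.
Chebyshev: Pr(|Z̄ − 78| ≥ 4.32) ≤ Var(Z̄)/(4.32)² = 195/(1226·4.32²) = 0.0085.

0.0085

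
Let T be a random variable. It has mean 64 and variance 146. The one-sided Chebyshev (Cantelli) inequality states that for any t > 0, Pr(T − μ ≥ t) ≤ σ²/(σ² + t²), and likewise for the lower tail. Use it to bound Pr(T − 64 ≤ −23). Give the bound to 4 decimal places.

0.2163

Here σ² = 146 and t = 23, so σ² + t² = 675.
Cantelli's bound: 146/675 = 0.2163.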